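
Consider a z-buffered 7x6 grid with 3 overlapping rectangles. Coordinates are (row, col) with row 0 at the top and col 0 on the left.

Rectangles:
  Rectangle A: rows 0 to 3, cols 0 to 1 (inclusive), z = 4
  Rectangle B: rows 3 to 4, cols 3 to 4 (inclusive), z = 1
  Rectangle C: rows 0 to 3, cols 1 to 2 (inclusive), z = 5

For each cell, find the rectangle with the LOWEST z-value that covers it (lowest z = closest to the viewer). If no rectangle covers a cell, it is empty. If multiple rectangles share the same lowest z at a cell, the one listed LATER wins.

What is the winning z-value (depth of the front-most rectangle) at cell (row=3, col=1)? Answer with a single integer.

Answer: 4

Derivation:
Check cell (3,1):
  A: rows 0-3 cols 0-1 z=4 -> covers; best now A (z=4)
  B: rows 3-4 cols 3-4 -> outside (col miss)
  C: rows 0-3 cols 1-2 z=5 -> covers; best now A (z=4)
Winner: A at z=4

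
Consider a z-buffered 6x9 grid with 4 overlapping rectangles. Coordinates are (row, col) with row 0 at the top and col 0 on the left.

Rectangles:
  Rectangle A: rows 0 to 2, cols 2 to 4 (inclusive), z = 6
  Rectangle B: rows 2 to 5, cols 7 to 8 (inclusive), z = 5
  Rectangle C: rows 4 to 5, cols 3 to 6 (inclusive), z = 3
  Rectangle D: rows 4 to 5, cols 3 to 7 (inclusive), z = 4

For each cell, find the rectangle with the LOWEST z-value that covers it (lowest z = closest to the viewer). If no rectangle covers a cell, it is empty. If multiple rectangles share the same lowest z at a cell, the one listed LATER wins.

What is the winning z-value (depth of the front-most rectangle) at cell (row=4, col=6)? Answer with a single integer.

Check cell (4,6):
  A: rows 0-2 cols 2-4 -> outside (row miss)
  B: rows 2-5 cols 7-8 -> outside (col miss)
  C: rows 4-5 cols 3-6 z=3 -> covers; best now C (z=3)
  D: rows 4-5 cols 3-7 z=4 -> covers; best now C (z=3)
Winner: C at z=3

Answer: 3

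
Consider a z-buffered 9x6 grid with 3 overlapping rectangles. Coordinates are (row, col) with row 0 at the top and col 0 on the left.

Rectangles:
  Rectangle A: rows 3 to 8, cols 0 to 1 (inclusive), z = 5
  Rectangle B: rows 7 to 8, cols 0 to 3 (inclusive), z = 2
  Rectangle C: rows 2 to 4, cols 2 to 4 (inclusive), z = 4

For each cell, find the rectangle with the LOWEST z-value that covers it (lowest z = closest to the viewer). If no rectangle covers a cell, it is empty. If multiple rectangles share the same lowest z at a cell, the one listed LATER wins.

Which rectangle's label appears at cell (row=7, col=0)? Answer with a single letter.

Check cell (7,0):
  A: rows 3-8 cols 0-1 z=5 -> covers; best now A (z=5)
  B: rows 7-8 cols 0-3 z=2 -> covers; best now B (z=2)
  C: rows 2-4 cols 2-4 -> outside (row miss)
Winner: B at z=2

Answer: B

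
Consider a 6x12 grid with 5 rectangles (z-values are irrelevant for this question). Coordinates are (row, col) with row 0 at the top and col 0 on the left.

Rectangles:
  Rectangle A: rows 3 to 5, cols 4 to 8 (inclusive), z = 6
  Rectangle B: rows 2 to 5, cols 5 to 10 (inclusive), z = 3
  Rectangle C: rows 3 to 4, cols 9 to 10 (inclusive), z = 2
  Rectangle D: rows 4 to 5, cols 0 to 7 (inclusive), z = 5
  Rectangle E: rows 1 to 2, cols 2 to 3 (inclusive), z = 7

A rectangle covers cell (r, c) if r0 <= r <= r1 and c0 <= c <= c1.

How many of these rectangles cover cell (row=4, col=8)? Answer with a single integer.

Check cell (4,8):
  A: rows 3-5 cols 4-8 -> covers
  B: rows 2-5 cols 5-10 -> covers
  C: rows 3-4 cols 9-10 -> outside (col miss)
  D: rows 4-5 cols 0-7 -> outside (col miss)
  E: rows 1-2 cols 2-3 -> outside (row miss)
Count covering = 2

Answer: 2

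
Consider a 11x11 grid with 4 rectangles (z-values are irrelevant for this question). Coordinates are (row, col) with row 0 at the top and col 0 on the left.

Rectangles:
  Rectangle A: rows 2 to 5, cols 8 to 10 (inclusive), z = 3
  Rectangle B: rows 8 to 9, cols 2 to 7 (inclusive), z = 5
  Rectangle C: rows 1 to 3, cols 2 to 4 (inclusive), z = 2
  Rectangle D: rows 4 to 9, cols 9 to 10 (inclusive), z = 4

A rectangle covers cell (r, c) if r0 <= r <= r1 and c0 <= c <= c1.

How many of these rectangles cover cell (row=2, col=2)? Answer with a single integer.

Check cell (2,2):
  A: rows 2-5 cols 8-10 -> outside (col miss)
  B: rows 8-9 cols 2-7 -> outside (row miss)
  C: rows 1-3 cols 2-4 -> covers
  D: rows 4-9 cols 9-10 -> outside (row miss)
Count covering = 1

Answer: 1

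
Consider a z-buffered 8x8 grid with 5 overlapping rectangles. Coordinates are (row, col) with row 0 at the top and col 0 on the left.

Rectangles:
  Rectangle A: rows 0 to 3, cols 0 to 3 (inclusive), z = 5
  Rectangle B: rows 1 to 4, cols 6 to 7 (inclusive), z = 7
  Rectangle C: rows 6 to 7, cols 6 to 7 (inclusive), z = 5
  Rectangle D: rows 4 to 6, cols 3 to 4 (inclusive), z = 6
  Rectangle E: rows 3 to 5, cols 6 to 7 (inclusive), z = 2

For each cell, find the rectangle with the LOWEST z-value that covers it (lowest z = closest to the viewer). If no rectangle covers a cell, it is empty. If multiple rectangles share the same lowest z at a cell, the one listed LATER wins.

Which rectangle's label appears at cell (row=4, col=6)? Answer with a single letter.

Answer: E

Derivation:
Check cell (4,6):
  A: rows 0-3 cols 0-3 -> outside (row miss)
  B: rows 1-4 cols 6-7 z=7 -> covers; best now B (z=7)
  C: rows 6-7 cols 6-7 -> outside (row miss)
  D: rows 4-6 cols 3-4 -> outside (col miss)
  E: rows 3-5 cols 6-7 z=2 -> covers; best now E (z=2)
Winner: E at z=2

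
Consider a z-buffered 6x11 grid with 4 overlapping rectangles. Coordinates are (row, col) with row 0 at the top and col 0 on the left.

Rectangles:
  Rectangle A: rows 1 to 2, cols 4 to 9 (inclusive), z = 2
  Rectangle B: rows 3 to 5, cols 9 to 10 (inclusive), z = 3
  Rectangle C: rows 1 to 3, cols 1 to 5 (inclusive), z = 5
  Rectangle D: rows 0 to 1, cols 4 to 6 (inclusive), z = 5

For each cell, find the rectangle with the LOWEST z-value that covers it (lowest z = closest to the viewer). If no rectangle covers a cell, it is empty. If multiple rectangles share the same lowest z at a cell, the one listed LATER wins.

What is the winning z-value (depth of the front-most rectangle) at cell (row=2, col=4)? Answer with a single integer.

Answer: 2

Derivation:
Check cell (2,4):
  A: rows 1-2 cols 4-9 z=2 -> covers; best now A (z=2)
  B: rows 3-5 cols 9-10 -> outside (row miss)
  C: rows 1-3 cols 1-5 z=5 -> covers; best now A (z=2)
  D: rows 0-1 cols 4-6 -> outside (row miss)
Winner: A at z=2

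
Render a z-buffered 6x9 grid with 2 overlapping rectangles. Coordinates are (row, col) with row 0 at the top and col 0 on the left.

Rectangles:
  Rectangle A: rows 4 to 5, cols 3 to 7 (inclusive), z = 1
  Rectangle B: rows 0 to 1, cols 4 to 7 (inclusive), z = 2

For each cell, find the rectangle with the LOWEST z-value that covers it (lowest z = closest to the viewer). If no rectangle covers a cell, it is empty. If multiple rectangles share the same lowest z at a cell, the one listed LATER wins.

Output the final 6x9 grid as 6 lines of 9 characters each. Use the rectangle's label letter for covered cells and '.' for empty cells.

....BBBB.
....BBBB.
.........
.........
...AAAAA.
...AAAAA.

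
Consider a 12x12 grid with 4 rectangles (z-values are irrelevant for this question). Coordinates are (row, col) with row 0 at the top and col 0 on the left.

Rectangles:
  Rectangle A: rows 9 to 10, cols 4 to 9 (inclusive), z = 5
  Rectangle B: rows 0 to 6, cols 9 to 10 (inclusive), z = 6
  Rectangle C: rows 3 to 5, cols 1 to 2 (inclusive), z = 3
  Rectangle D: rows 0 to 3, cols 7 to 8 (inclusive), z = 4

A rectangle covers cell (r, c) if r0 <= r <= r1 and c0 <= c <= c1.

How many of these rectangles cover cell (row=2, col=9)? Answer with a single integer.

Check cell (2,9):
  A: rows 9-10 cols 4-9 -> outside (row miss)
  B: rows 0-6 cols 9-10 -> covers
  C: rows 3-5 cols 1-2 -> outside (row miss)
  D: rows 0-3 cols 7-8 -> outside (col miss)
Count covering = 1

Answer: 1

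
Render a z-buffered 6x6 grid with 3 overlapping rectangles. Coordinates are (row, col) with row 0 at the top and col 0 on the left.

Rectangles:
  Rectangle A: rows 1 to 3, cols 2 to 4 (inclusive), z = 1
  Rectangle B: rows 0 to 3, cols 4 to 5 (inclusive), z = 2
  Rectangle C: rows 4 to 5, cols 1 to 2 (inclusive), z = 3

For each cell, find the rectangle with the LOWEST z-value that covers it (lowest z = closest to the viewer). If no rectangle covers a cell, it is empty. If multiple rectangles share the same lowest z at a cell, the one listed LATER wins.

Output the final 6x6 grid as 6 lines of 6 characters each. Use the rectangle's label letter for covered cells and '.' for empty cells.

....BB
..AAAB
..AAAB
..AAAB
.CC...
.CC...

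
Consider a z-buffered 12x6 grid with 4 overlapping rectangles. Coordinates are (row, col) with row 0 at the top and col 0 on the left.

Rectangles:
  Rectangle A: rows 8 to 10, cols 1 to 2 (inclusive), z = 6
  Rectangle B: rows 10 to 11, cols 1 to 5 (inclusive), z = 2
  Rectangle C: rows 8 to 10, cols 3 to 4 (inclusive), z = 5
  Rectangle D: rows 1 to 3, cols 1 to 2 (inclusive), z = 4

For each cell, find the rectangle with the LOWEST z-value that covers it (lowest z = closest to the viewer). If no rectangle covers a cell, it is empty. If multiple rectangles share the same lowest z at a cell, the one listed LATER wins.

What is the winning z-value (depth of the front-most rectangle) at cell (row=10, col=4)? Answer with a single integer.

Check cell (10,4):
  A: rows 8-10 cols 1-2 -> outside (col miss)
  B: rows 10-11 cols 1-5 z=2 -> covers; best now B (z=2)
  C: rows 8-10 cols 3-4 z=5 -> covers; best now B (z=2)
  D: rows 1-3 cols 1-2 -> outside (row miss)
Winner: B at z=2

Answer: 2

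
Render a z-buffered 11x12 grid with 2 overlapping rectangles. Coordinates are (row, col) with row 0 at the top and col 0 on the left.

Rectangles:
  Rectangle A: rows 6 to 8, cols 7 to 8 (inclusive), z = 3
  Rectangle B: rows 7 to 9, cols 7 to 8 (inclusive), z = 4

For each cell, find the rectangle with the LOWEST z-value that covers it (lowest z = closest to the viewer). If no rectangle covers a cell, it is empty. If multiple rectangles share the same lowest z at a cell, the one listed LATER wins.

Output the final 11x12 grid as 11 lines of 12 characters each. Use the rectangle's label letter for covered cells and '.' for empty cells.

............
............
............
............
............
............
.......AA...
.......AA...
.......AA...
.......BB...
............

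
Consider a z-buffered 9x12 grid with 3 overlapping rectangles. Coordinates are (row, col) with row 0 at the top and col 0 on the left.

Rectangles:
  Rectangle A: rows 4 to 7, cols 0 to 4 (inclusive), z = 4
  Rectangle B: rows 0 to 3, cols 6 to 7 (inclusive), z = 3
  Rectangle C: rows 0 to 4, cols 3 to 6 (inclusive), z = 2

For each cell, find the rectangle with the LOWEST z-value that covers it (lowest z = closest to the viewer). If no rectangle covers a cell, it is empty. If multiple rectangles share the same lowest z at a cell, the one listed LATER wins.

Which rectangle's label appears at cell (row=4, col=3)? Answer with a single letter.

Check cell (4,3):
  A: rows 4-7 cols 0-4 z=4 -> covers; best now A (z=4)
  B: rows 0-3 cols 6-7 -> outside (row miss)
  C: rows 0-4 cols 3-6 z=2 -> covers; best now C (z=2)
Winner: C at z=2

Answer: C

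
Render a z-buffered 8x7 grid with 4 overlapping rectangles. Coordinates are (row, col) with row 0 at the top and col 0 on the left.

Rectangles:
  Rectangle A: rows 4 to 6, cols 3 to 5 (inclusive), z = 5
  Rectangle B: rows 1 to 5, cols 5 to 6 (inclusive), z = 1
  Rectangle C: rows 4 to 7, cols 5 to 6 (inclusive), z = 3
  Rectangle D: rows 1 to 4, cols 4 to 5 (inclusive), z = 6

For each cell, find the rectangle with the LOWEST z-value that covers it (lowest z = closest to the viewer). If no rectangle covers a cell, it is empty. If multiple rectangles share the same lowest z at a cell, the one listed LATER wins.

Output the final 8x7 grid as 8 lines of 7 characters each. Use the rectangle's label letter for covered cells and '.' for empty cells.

.......
....DBB
....DBB
....DBB
...AABB
...AABB
...AACC
.....CC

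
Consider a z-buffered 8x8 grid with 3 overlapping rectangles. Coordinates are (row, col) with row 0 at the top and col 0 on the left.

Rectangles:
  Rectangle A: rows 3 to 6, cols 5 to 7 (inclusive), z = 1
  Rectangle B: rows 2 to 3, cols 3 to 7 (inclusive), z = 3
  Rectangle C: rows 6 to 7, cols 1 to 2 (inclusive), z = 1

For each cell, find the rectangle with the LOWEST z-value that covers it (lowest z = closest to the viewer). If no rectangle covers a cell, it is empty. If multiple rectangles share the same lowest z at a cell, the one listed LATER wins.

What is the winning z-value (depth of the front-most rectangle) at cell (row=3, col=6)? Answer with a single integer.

Answer: 1

Derivation:
Check cell (3,6):
  A: rows 3-6 cols 5-7 z=1 -> covers; best now A (z=1)
  B: rows 2-3 cols 3-7 z=3 -> covers; best now A (z=1)
  C: rows 6-7 cols 1-2 -> outside (row miss)
Winner: A at z=1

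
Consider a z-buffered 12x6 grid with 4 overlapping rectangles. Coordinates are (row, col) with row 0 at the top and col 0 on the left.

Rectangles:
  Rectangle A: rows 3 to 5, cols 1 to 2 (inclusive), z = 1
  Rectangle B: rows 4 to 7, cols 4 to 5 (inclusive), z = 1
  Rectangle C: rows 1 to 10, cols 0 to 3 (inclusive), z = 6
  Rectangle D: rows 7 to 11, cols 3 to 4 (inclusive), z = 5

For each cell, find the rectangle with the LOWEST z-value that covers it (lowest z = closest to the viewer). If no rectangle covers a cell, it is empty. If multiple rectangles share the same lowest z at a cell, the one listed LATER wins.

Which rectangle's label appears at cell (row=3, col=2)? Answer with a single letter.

Check cell (3,2):
  A: rows 3-5 cols 1-2 z=1 -> covers; best now A (z=1)
  B: rows 4-7 cols 4-5 -> outside (row miss)
  C: rows 1-10 cols 0-3 z=6 -> covers; best now A (z=1)
  D: rows 7-11 cols 3-4 -> outside (row miss)
Winner: A at z=1

Answer: A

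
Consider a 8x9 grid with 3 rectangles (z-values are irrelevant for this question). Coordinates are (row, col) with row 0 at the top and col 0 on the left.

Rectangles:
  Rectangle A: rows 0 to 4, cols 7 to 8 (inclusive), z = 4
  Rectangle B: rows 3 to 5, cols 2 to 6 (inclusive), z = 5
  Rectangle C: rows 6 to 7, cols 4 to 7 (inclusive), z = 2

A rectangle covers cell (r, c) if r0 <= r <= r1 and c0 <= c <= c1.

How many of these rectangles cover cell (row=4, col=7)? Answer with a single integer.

Check cell (4,7):
  A: rows 0-4 cols 7-8 -> covers
  B: rows 3-5 cols 2-6 -> outside (col miss)
  C: rows 6-7 cols 4-7 -> outside (row miss)
Count covering = 1

Answer: 1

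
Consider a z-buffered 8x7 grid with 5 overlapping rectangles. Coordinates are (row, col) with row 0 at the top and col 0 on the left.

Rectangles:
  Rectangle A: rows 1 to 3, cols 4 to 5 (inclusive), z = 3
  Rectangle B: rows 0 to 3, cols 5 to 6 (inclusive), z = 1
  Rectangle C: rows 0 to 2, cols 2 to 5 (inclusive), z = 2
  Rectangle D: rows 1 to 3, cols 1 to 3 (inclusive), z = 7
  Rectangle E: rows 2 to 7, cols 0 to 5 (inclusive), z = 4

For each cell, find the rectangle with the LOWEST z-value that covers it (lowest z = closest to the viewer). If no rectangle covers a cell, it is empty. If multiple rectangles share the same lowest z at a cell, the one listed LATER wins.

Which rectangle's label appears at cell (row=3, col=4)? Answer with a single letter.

Check cell (3,4):
  A: rows 1-3 cols 4-5 z=3 -> covers; best now A (z=3)
  B: rows 0-3 cols 5-6 -> outside (col miss)
  C: rows 0-2 cols 2-5 -> outside (row miss)
  D: rows 1-3 cols 1-3 -> outside (col miss)
  E: rows 2-7 cols 0-5 z=4 -> covers; best now A (z=3)
Winner: A at z=3

Answer: A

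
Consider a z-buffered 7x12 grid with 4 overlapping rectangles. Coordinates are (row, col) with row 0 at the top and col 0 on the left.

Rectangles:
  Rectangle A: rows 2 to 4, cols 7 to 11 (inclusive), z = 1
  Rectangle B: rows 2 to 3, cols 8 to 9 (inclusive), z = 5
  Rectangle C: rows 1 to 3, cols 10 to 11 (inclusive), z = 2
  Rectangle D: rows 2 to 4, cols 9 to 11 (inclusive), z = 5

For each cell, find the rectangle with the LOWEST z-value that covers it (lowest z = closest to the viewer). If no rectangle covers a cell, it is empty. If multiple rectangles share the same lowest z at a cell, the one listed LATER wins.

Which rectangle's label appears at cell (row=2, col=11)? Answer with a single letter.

Answer: A

Derivation:
Check cell (2,11):
  A: rows 2-4 cols 7-11 z=1 -> covers; best now A (z=1)
  B: rows 2-3 cols 8-9 -> outside (col miss)
  C: rows 1-3 cols 10-11 z=2 -> covers; best now A (z=1)
  D: rows 2-4 cols 9-11 z=5 -> covers; best now A (z=1)
Winner: A at z=1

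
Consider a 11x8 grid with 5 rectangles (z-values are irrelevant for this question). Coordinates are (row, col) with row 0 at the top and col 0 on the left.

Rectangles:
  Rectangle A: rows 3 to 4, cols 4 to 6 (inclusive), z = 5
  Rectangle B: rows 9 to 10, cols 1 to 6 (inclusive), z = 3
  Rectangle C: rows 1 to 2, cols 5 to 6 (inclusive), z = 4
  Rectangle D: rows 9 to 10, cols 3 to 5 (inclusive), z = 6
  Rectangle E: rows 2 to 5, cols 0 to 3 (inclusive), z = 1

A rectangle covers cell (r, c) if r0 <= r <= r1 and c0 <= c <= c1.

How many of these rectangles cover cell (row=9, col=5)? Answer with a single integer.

Answer: 2

Derivation:
Check cell (9,5):
  A: rows 3-4 cols 4-6 -> outside (row miss)
  B: rows 9-10 cols 1-6 -> covers
  C: rows 1-2 cols 5-6 -> outside (row miss)
  D: rows 9-10 cols 3-5 -> covers
  E: rows 2-5 cols 0-3 -> outside (row miss)
Count covering = 2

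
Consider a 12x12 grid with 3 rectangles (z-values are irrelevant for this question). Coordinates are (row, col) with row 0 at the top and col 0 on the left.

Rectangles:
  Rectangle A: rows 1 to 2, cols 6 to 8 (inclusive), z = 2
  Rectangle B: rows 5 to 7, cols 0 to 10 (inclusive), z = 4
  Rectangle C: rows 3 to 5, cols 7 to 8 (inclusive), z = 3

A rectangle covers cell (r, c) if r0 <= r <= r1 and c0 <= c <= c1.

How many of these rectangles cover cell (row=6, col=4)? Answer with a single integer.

Check cell (6,4):
  A: rows 1-2 cols 6-8 -> outside (row miss)
  B: rows 5-7 cols 0-10 -> covers
  C: rows 3-5 cols 7-8 -> outside (row miss)
Count covering = 1

Answer: 1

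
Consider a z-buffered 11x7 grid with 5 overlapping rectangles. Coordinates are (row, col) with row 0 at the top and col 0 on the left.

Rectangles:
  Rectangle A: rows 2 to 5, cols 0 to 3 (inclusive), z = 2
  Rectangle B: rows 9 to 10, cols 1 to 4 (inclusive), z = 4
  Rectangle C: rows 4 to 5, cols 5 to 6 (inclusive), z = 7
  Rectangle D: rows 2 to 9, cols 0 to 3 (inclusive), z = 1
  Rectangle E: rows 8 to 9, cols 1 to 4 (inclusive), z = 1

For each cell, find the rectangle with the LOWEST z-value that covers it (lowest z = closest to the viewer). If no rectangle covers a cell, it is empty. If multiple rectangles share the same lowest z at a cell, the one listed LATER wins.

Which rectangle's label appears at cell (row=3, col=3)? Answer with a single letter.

Answer: D

Derivation:
Check cell (3,3):
  A: rows 2-5 cols 0-3 z=2 -> covers; best now A (z=2)
  B: rows 9-10 cols 1-4 -> outside (row miss)
  C: rows 4-5 cols 5-6 -> outside (row miss)
  D: rows 2-9 cols 0-3 z=1 -> covers; best now D (z=1)
  E: rows 8-9 cols 1-4 -> outside (row miss)
Winner: D at z=1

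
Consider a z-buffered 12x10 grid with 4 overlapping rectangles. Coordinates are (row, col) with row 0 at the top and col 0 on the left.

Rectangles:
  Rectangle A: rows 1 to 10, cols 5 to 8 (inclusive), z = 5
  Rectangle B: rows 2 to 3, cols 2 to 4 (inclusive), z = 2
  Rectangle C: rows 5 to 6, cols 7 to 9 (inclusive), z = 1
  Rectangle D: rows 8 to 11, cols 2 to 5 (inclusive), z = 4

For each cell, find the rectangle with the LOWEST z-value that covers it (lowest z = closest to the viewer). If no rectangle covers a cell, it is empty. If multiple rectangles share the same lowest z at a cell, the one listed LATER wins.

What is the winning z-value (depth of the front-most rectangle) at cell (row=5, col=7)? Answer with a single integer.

Answer: 1

Derivation:
Check cell (5,7):
  A: rows 1-10 cols 5-8 z=5 -> covers; best now A (z=5)
  B: rows 2-3 cols 2-4 -> outside (row miss)
  C: rows 5-6 cols 7-9 z=1 -> covers; best now C (z=1)
  D: rows 8-11 cols 2-5 -> outside (row miss)
Winner: C at z=1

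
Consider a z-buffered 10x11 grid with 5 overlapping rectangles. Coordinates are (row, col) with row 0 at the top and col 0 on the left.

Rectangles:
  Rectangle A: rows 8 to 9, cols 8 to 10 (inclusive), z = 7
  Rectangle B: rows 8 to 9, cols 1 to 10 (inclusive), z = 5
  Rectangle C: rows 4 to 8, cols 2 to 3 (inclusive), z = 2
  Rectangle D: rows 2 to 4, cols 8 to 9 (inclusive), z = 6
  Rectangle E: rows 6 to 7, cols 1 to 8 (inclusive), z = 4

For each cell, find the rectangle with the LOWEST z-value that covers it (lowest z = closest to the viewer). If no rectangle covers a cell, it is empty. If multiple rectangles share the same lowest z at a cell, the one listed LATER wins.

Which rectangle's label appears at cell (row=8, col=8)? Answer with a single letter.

Check cell (8,8):
  A: rows 8-9 cols 8-10 z=7 -> covers; best now A (z=7)
  B: rows 8-9 cols 1-10 z=5 -> covers; best now B (z=5)
  C: rows 4-8 cols 2-3 -> outside (col miss)
  D: rows 2-4 cols 8-9 -> outside (row miss)
  E: rows 6-7 cols 1-8 -> outside (row miss)
Winner: B at z=5

Answer: B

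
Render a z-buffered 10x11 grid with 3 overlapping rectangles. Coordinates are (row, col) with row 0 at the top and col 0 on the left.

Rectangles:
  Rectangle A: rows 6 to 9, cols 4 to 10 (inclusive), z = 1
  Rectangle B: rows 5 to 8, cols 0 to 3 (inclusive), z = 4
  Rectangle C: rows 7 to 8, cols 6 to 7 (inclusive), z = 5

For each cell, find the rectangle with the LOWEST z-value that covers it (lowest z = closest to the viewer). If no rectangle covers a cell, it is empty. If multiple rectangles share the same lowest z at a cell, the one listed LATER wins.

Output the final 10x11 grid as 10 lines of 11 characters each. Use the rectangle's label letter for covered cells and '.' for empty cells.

...........
...........
...........
...........
...........
BBBB.......
BBBBAAAAAAA
BBBBAAAAAAA
BBBBAAAAAAA
....AAAAAAA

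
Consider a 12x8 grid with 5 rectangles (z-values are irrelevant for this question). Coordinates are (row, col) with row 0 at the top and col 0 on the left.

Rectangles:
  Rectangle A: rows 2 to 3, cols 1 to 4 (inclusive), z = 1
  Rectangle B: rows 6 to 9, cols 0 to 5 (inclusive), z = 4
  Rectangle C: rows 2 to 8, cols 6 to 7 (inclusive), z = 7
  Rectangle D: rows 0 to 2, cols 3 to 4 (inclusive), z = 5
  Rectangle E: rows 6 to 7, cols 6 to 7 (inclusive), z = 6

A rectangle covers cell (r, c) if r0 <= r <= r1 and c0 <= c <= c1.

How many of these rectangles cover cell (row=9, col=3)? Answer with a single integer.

Check cell (9,3):
  A: rows 2-3 cols 1-4 -> outside (row miss)
  B: rows 6-9 cols 0-5 -> covers
  C: rows 2-8 cols 6-7 -> outside (row miss)
  D: rows 0-2 cols 3-4 -> outside (row miss)
  E: rows 6-7 cols 6-7 -> outside (row miss)
Count covering = 1

Answer: 1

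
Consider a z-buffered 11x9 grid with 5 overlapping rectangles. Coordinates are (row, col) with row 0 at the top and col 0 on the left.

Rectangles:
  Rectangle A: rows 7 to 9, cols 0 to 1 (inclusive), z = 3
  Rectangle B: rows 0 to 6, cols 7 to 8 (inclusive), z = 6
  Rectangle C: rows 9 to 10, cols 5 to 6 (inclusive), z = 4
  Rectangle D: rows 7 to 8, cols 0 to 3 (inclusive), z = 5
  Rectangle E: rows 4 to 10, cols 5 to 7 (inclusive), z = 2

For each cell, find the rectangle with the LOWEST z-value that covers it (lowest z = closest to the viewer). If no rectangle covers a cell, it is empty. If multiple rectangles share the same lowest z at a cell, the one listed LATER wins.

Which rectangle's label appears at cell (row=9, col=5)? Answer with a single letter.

Check cell (9,5):
  A: rows 7-9 cols 0-1 -> outside (col miss)
  B: rows 0-6 cols 7-8 -> outside (row miss)
  C: rows 9-10 cols 5-6 z=4 -> covers; best now C (z=4)
  D: rows 7-8 cols 0-3 -> outside (row miss)
  E: rows 4-10 cols 5-7 z=2 -> covers; best now E (z=2)
Winner: E at z=2

Answer: E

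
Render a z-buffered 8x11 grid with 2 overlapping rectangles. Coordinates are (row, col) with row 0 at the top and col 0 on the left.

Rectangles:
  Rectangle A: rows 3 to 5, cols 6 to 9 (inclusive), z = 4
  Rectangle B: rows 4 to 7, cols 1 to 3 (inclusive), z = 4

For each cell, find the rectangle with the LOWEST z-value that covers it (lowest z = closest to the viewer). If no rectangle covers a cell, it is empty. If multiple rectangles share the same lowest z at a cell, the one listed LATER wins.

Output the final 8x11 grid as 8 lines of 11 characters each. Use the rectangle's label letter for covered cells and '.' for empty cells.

...........
...........
...........
......AAAA.
.BBB..AAAA.
.BBB..AAAA.
.BBB.......
.BBB.......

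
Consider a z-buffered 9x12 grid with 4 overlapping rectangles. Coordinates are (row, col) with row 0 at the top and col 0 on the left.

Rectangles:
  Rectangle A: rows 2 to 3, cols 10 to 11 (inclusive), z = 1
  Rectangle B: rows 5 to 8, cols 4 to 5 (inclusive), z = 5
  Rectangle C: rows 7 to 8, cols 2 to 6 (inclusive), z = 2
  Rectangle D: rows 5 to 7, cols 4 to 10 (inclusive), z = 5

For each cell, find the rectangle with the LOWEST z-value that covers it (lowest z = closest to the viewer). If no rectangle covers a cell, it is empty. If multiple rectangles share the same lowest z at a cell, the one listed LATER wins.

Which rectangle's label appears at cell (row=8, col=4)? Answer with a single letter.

Answer: C

Derivation:
Check cell (8,4):
  A: rows 2-3 cols 10-11 -> outside (row miss)
  B: rows 5-8 cols 4-5 z=5 -> covers; best now B (z=5)
  C: rows 7-8 cols 2-6 z=2 -> covers; best now C (z=2)
  D: rows 5-7 cols 4-10 -> outside (row miss)
Winner: C at z=2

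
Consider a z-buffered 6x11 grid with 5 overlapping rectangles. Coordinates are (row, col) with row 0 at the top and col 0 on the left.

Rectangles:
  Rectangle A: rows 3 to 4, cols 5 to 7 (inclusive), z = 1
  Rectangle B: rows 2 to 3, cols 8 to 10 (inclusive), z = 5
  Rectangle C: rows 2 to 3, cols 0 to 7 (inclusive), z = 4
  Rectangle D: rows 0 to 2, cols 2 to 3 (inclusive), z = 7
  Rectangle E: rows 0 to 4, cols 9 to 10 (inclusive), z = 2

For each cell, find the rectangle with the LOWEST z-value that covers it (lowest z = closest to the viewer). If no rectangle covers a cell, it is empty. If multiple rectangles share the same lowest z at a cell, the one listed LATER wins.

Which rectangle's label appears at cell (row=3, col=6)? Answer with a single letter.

Answer: A

Derivation:
Check cell (3,6):
  A: rows 3-4 cols 5-7 z=1 -> covers; best now A (z=1)
  B: rows 2-3 cols 8-10 -> outside (col miss)
  C: rows 2-3 cols 0-7 z=4 -> covers; best now A (z=1)
  D: rows 0-2 cols 2-3 -> outside (row miss)
  E: rows 0-4 cols 9-10 -> outside (col miss)
Winner: A at z=1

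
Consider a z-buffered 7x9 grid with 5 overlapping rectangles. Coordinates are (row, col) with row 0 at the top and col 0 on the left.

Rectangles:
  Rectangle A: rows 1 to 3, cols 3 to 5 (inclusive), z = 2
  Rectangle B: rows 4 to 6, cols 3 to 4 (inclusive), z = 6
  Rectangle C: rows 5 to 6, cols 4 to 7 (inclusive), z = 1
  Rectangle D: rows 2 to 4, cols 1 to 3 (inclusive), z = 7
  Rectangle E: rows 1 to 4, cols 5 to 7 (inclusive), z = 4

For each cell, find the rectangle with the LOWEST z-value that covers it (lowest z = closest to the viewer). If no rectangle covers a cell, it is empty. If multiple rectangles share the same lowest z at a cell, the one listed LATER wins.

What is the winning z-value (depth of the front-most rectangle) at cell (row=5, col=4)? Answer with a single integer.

Answer: 1

Derivation:
Check cell (5,4):
  A: rows 1-3 cols 3-5 -> outside (row miss)
  B: rows 4-6 cols 3-4 z=6 -> covers; best now B (z=6)
  C: rows 5-6 cols 4-7 z=1 -> covers; best now C (z=1)
  D: rows 2-4 cols 1-3 -> outside (row miss)
  E: rows 1-4 cols 5-7 -> outside (row miss)
Winner: C at z=1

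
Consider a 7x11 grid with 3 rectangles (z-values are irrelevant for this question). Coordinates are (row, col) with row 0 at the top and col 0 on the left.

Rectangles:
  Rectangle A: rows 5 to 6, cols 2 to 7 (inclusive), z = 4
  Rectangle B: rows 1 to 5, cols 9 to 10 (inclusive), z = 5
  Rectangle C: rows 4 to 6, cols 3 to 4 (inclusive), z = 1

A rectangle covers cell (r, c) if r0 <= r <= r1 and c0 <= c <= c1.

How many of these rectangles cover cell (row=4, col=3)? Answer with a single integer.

Answer: 1

Derivation:
Check cell (4,3):
  A: rows 5-6 cols 2-7 -> outside (row miss)
  B: rows 1-5 cols 9-10 -> outside (col miss)
  C: rows 4-6 cols 3-4 -> covers
Count covering = 1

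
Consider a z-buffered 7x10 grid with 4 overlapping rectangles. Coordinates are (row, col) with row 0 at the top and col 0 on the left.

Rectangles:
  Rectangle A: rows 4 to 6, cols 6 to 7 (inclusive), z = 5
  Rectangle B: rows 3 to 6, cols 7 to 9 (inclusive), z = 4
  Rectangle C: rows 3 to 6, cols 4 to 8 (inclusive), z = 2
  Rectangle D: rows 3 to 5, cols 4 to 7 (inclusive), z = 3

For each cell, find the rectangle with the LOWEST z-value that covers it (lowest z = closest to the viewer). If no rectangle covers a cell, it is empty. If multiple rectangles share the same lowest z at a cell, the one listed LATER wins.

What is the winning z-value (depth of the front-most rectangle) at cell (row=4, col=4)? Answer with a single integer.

Answer: 2

Derivation:
Check cell (4,4):
  A: rows 4-6 cols 6-7 -> outside (col miss)
  B: rows 3-6 cols 7-9 -> outside (col miss)
  C: rows 3-6 cols 4-8 z=2 -> covers; best now C (z=2)
  D: rows 3-5 cols 4-7 z=3 -> covers; best now C (z=2)
Winner: C at z=2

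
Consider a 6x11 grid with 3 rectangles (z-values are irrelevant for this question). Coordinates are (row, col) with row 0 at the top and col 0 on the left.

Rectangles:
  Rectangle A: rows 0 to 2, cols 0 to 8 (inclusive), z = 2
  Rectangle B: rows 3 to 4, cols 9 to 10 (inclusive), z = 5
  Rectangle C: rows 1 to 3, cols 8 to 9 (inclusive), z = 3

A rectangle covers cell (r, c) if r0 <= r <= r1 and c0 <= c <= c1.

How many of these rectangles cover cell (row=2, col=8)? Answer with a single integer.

Answer: 2

Derivation:
Check cell (2,8):
  A: rows 0-2 cols 0-8 -> covers
  B: rows 3-4 cols 9-10 -> outside (row miss)
  C: rows 1-3 cols 8-9 -> covers
Count covering = 2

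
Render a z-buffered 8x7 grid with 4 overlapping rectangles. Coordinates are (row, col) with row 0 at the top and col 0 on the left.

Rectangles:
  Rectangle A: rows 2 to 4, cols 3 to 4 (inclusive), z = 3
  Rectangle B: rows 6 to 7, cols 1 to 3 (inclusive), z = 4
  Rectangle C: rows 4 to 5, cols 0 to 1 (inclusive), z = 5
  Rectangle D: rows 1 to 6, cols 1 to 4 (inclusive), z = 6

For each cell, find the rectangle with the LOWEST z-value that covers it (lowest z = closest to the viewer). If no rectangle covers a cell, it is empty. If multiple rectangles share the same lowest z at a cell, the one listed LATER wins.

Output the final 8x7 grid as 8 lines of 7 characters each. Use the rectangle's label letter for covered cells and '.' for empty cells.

.......
.DDDD..
.DDAA..
.DDAA..
CCDAA..
CCDDD..
.BBBD..
.BBB...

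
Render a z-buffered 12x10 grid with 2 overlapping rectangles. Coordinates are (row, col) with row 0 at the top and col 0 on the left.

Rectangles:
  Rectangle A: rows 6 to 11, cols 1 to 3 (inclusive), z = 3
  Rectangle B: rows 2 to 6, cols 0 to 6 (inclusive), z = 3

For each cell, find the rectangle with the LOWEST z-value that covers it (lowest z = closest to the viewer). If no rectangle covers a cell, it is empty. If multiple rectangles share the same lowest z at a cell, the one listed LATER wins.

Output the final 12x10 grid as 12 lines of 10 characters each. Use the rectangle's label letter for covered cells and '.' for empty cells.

..........
..........
BBBBBBB...
BBBBBBB...
BBBBBBB...
BBBBBBB...
BBBBBBB...
.AAA......
.AAA......
.AAA......
.AAA......
.AAA......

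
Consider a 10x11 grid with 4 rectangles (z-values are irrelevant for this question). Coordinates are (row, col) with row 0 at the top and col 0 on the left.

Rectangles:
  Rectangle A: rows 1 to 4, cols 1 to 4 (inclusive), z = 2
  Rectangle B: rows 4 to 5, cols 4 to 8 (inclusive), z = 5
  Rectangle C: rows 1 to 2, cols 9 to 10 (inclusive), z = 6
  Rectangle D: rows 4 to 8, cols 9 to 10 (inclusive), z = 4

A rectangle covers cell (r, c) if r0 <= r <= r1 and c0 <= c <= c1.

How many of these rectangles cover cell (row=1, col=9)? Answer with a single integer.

Check cell (1,9):
  A: rows 1-4 cols 1-4 -> outside (col miss)
  B: rows 4-5 cols 4-8 -> outside (row miss)
  C: rows 1-2 cols 9-10 -> covers
  D: rows 4-8 cols 9-10 -> outside (row miss)
Count covering = 1

Answer: 1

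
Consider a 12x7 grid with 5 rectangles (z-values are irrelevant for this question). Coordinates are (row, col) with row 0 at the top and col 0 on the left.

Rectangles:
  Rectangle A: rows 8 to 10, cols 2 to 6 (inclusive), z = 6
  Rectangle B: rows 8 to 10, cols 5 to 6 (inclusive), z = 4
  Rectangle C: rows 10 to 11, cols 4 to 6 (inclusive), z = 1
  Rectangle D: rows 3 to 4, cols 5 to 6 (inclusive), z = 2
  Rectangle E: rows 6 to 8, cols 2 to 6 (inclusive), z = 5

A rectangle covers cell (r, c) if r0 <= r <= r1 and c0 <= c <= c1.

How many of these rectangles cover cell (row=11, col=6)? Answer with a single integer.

Answer: 1

Derivation:
Check cell (11,6):
  A: rows 8-10 cols 2-6 -> outside (row miss)
  B: rows 8-10 cols 5-6 -> outside (row miss)
  C: rows 10-11 cols 4-6 -> covers
  D: rows 3-4 cols 5-6 -> outside (row miss)
  E: rows 6-8 cols 2-6 -> outside (row miss)
Count covering = 1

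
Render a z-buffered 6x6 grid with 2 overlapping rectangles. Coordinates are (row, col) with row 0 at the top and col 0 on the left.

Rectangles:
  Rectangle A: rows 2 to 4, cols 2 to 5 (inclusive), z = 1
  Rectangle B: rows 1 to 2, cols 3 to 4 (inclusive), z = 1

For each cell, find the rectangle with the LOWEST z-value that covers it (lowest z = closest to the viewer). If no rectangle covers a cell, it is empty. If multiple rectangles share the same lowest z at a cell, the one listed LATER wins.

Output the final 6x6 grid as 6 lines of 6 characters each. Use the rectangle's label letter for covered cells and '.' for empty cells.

......
...BB.
..ABBA
..AAAA
..AAAA
......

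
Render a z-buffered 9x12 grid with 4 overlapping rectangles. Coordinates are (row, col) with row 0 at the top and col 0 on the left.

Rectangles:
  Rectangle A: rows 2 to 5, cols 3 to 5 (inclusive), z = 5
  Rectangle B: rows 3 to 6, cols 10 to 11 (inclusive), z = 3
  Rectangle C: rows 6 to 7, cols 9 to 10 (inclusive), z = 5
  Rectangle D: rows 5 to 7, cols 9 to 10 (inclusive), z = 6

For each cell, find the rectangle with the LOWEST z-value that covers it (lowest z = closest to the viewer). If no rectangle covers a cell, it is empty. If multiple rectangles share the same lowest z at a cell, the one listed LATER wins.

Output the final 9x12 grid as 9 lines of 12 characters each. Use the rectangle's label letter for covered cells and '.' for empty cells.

............
............
...AAA......
...AAA....BB
...AAA....BB
...AAA...DBB
.........CBB
.........CC.
............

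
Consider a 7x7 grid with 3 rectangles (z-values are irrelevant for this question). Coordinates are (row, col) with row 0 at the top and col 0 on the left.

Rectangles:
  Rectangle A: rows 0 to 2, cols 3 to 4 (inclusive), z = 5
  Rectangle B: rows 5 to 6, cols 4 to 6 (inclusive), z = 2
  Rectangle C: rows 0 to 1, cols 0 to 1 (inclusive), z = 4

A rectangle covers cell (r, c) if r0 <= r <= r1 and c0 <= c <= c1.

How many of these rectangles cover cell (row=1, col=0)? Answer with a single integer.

Answer: 1

Derivation:
Check cell (1,0):
  A: rows 0-2 cols 3-4 -> outside (col miss)
  B: rows 5-6 cols 4-6 -> outside (row miss)
  C: rows 0-1 cols 0-1 -> covers
Count covering = 1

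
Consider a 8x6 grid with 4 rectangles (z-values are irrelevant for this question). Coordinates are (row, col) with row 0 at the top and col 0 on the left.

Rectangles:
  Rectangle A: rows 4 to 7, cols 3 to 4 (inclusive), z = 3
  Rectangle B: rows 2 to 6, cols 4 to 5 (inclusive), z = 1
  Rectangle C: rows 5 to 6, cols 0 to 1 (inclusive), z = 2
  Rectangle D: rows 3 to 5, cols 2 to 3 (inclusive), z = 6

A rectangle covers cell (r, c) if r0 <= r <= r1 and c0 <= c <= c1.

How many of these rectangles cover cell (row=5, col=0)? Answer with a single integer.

Check cell (5,0):
  A: rows 4-7 cols 3-4 -> outside (col miss)
  B: rows 2-6 cols 4-5 -> outside (col miss)
  C: rows 5-6 cols 0-1 -> covers
  D: rows 3-5 cols 2-3 -> outside (col miss)
Count covering = 1

Answer: 1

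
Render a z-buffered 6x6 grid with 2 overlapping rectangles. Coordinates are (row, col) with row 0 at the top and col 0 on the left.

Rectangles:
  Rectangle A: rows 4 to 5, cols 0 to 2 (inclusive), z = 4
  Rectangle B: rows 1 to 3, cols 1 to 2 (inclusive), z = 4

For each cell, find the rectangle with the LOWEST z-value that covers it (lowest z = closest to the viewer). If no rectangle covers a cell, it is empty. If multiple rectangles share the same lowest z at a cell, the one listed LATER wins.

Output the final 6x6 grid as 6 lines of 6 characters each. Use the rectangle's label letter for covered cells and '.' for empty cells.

......
.BB...
.BB...
.BB...
AAA...
AAA...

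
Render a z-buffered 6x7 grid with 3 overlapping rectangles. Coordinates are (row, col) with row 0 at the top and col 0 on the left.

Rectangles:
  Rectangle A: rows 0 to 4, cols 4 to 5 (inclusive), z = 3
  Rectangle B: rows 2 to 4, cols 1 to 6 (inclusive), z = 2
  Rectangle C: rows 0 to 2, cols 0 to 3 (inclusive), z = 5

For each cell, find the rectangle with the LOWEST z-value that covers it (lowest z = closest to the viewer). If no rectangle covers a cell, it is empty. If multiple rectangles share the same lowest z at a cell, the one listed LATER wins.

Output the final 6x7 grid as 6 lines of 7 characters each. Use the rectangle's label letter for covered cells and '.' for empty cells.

CCCCAA.
CCCCAA.
CBBBBBB
.BBBBBB
.BBBBBB
.......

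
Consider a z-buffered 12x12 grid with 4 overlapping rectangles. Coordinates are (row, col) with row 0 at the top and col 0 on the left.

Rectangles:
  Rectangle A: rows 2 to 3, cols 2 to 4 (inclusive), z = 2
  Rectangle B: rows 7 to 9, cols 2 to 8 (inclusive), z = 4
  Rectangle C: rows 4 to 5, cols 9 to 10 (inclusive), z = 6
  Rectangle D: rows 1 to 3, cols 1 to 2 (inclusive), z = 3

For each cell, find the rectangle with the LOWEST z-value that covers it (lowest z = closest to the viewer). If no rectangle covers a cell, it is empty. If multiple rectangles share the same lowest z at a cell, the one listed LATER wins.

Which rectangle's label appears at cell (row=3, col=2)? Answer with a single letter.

Answer: A

Derivation:
Check cell (3,2):
  A: rows 2-3 cols 2-4 z=2 -> covers; best now A (z=2)
  B: rows 7-9 cols 2-8 -> outside (row miss)
  C: rows 4-5 cols 9-10 -> outside (row miss)
  D: rows 1-3 cols 1-2 z=3 -> covers; best now A (z=2)
Winner: A at z=2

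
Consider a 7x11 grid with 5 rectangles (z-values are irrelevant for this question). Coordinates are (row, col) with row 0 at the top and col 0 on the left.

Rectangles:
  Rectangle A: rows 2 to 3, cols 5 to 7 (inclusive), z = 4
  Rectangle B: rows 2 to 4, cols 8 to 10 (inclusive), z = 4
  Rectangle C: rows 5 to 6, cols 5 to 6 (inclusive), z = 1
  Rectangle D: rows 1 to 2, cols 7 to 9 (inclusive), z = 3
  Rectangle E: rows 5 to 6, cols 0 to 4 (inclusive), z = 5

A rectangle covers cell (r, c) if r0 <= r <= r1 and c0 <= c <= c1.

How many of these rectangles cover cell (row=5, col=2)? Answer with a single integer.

Answer: 1

Derivation:
Check cell (5,2):
  A: rows 2-3 cols 5-7 -> outside (row miss)
  B: rows 2-4 cols 8-10 -> outside (row miss)
  C: rows 5-6 cols 5-6 -> outside (col miss)
  D: rows 1-2 cols 7-9 -> outside (row miss)
  E: rows 5-6 cols 0-4 -> covers
Count covering = 1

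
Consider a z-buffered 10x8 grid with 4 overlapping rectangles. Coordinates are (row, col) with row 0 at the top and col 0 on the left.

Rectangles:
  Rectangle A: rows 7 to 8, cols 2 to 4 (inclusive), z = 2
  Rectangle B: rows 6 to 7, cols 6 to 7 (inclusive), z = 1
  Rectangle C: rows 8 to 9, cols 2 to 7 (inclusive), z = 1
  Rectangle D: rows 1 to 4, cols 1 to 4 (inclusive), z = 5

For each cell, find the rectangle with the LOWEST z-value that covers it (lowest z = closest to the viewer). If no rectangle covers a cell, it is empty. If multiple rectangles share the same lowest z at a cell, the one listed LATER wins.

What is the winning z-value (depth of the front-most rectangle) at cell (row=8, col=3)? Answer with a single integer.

Answer: 1

Derivation:
Check cell (8,3):
  A: rows 7-8 cols 2-4 z=2 -> covers; best now A (z=2)
  B: rows 6-7 cols 6-7 -> outside (row miss)
  C: rows 8-9 cols 2-7 z=1 -> covers; best now C (z=1)
  D: rows 1-4 cols 1-4 -> outside (row miss)
Winner: C at z=1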